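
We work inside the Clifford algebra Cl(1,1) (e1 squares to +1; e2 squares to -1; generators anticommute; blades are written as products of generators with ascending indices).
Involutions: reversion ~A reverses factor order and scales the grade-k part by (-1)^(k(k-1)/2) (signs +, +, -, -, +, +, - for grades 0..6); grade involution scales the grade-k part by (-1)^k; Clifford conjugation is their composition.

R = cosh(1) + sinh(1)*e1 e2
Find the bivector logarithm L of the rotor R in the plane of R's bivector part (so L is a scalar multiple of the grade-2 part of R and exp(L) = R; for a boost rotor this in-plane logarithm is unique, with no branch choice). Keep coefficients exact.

The scalar part of R is cosh(1), so cosh pins the rapidity up to sign — the sign comes from the bivector part; dividing that part by sinh of the rapidity yields the plane, and the in-plane L = rapidity * plane is unique because the two sign choices cancel.
Concretely: cosh(rapidity) = cosh(1) gives rapidity = ±1, and since rapidity/sinh(rapidity) is even the sign is immaterial: L = (rapidity/sinh(rapidity)) * <R>_2 = (1/sinh(1)) * <R>_2.
Answer: e1 e2


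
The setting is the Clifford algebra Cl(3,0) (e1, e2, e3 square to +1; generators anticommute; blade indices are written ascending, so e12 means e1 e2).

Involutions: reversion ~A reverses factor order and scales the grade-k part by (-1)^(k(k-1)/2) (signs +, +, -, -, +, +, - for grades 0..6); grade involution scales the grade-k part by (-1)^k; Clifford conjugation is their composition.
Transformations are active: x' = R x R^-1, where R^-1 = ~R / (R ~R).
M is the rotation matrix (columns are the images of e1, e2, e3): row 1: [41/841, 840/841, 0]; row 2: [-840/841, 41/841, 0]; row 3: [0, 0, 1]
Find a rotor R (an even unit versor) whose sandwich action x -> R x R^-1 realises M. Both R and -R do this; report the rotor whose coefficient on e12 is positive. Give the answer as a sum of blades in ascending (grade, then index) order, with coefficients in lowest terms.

Method: write R = a + b12*e12 + b13*e13 + b23*e23 with a^2 + b12^2 + b13^2 + b23^2 = 1 (so R^-1 = ~R). Expanding the columns R e_j ~R gives tr M = 4a^2 - 1 and, from the antisymmetric part, M21 - M12 = -4a*b12, M13 - M31 = 4a*b13, M32 - M23 = -4a*b23.
Here tr M = 923/841, so a^2 = (1 + tr M)/4 = 441/841 and a = ±21/29. Taking a = 21/29: M21 - M12 = -1680/841, M13 - M31 = 0, M32 - M23 = 0, giving b12 = 20/29, b13 = 0, b23 = 0, i.e. R = 21/29 + 20/29*e12.
Its e12 coefficient is already positive.
Answer: 21/29 + 20/29*e12. Uniqueness: Spin(3) -> SO(3) maps R and -R to the same rotation of trace 923/841; fixing the sign of the e12 coefficient removes the ambiguity.


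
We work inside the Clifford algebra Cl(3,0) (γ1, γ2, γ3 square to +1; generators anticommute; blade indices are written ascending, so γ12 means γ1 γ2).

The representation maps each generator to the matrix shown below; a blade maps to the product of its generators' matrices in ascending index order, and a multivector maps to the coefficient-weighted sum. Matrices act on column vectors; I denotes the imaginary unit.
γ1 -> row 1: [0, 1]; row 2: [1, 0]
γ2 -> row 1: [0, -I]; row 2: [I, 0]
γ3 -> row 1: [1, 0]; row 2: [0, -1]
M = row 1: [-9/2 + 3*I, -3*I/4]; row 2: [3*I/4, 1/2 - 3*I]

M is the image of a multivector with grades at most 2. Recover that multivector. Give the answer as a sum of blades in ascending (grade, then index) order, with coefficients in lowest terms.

Method: 1, rho(γ1), rho(γ2), rho(γ3) form a trace-orthogonal basis of the 2x2 complex matrices (tr(X Y) = 2 if X = Y, else 0), so M = m0*1 + m1*rho(γ1) + m2*rho(γ2) + m3*rho(γ3) with m0 = tr(M)/2 = -2, m1 = tr(M rho(γ1))/2 = 0, m2 = tr(M rho(γ2))/2 = 3/4, m3 = tr(M rho(γ3))/2 = -5/2 + 3*I.
Multiplying table entries, the bivector images are rho(γ12) = I*rho(γ3), rho(γ13) = -I*rho(γ2), rho(γ23) = I*rho(γ1); with real blade coefficients the real parts of m0..m3 are the coefficients of 1, γ1, γ2, γ3 and the imaginary parts give the bivectors (γ23: Im m1, γ13: -Im m2, γ12: Im m3).
Answer: -2 + 3/4*γ2 - 5/2*γ3 + 3*γ12


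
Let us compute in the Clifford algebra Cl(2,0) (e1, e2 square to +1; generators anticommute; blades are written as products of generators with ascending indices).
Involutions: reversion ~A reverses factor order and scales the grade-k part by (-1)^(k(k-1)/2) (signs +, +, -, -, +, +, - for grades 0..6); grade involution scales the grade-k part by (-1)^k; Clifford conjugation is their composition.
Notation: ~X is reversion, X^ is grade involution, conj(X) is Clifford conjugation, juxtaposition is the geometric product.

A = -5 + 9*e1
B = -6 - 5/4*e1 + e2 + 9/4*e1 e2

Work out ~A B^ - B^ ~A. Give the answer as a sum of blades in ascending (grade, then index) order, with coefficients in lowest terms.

first term: 165/4 - 241/4*e1 + 101/4*e2 - 81/4*e1 e2
second term: 165/4 - 241/4*e1 - 61/4*e2 - 9/4*e1 e2
Answer: 81/2*e2 - 18*e1 e2


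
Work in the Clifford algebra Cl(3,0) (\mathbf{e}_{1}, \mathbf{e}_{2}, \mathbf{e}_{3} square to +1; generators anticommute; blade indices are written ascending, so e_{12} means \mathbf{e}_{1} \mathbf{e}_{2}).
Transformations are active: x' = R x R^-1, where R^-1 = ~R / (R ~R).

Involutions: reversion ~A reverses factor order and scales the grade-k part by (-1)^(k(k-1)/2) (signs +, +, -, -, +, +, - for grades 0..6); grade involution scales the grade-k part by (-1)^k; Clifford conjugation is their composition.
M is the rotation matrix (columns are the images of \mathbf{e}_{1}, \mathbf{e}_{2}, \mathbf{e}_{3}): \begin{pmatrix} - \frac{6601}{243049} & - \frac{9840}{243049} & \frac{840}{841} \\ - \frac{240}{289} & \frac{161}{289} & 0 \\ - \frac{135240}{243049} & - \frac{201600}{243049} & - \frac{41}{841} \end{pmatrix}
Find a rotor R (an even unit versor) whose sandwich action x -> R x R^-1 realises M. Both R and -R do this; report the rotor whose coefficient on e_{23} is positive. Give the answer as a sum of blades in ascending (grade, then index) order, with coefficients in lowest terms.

Method: write R = a + b12*e_{12} + b13*e_{13} + b23*e_{23} with a^2 + b12^2 + b13^2 + b23^2 = 1 (so R^-1 = ~R). Expanding the columns R e_j ~R gives tr M = 4a^2 - 1 and, from the antisymmetric part, M21 - M12 = -4a*b12, M13 - M31 = 4a*b13, M32 - M23 = -4a*b23.
Here tr M = \frac{116951}{243049}, so a^2 = (1 + tr M)/4 = \frac{90000}{243049} and a = ±\frac{300}{493}. Taking a = \frac{300}{493}: M21 - M12 = -\frac{192000}{243049}, M13 - M31 = \frac{378000}{243049}, M32 - M23 = -\frac{201600}{243049}, giving b12 = \frac{160}{493}, b13 = \frac{315}{493}, b23 = \frac{168}{493}, i.e. R = \frac{300}{493} + \frac{160}{493} e_{12} + \frac{315}{493} e_{13} + \frac{168}{493} e_{23}.
Its e_{23} coefficient is already positive.
Answer: \frac{300}{493} + \frac{160}{493} e_{12} + \frac{315}{493} e_{13} + \frac{168}{493} e_{23}. Uniqueness: Spin(3) -> SO(3) maps R and -R to the same rotation of trace \frac{116951}{243049}; fixing the sign of the e_{23} coefficient removes the ambiguity.


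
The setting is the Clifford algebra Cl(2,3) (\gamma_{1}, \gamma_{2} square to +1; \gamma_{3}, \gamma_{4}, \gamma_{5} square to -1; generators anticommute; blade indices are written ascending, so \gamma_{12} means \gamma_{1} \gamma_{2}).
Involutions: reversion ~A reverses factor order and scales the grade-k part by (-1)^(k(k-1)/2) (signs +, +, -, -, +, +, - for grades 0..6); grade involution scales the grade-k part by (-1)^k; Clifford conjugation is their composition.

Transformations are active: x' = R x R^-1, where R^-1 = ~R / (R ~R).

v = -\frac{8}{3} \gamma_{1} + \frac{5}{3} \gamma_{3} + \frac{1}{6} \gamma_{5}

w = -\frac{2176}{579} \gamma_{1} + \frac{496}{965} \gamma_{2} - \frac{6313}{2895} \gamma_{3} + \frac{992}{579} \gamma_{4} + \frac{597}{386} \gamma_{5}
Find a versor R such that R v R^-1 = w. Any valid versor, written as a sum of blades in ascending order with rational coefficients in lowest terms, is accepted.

Key observation: q(v) = q(w) = \frac{155}{36} (sandwiches preserve the norm), so R = v + w = -\frac{1240}{193} \gamma_{1} + \frac{496}{965} \gamma_{2} - \frac{496}{965} \gamma_{3} + \frac{992}{579} \gamma_{4} + \frac{992}{579} \gamma_{5} works whenever it is invertible — the component of v along it is kept and (v - w)/2 reverses, sending v to w.
Answer: -\frac{1240}{193} \gamma_{1} + \frac{496}{965} \gamma_{2} - \frac{496}{965} \gamma_{3} + \frac{992}{579} \gamma_{4} + \frac{992}{579} \gamma_{5}


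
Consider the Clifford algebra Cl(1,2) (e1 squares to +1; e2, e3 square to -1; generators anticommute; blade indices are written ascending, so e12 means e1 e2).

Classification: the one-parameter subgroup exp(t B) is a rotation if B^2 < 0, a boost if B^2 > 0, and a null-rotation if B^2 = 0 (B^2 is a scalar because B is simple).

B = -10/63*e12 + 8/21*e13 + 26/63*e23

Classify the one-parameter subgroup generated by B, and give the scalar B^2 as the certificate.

B^2 term by term: the squares give (-10/63)^2*(e12)^2 + (8/21)^2*(e13)^2 + (26/63)^2*(e23)^2 = 100/3969*(+1) + 64/441*(+1) + 676/3969*(-1) = 0 (each basis 2-blade squares to minus the product of its generators' squares); cross terms between blades sharing an index anticommute and cancel. So B^2 = 0.
Answer: null-rotation, certificate B^2 = 0. Why this suffices: the scalar 0 survives any versor conjugation, so its sign alone determines the class however B is presented.


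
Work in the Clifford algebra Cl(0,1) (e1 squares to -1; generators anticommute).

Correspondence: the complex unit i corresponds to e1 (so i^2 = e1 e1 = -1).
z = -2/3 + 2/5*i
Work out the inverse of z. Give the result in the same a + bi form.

In blades: z = -2/3 + 2/5*e1.
With qbar = -2/3 - 2/5*e1 (scalar fixed, mapped units negated), z qbar = 136/225 (the sum of squared coefficients), so z^-1 = qbar / (136/225) = -75/68 - 45/68*e1; translating back:
Answer: -75/68 - 45/68*i


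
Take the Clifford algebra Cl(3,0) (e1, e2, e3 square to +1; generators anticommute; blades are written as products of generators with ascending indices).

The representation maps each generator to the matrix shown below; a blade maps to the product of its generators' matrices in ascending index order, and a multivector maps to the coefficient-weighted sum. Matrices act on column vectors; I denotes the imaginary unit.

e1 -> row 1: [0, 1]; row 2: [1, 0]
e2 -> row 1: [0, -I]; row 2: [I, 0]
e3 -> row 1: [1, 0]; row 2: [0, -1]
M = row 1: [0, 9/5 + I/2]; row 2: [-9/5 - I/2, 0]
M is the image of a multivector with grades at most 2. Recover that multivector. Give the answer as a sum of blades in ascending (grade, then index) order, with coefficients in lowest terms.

Method: 1, rho(e1), rho(e2), rho(e3) form a trace-orthogonal basis of the 2x2 complex matrices (tr(X Y) = 2 if X = Y, else 0), so M = m0*1 + m1*rho(e1) + m2*rho(e2) + m3*rho(e3) with m0 = tr(M)/2 = 0, m1 = tr(M rho(e1))/2 = 0, m2 = tr(M rho(e2))/2 = -1/2 + 9*I/5, m3 = tr(M rho(e3))/2 = 0.
Multiplying table entries, the bivector images are rho(e1 e2) = I*rho(e3), rho(e1 e3) = -I*rho(e2), rho(e2 e3) = I*rho(e1); with real blade coefficients the real parts of m0..m3 are the coefficients of 1, e1, e2, e3 and the imaginary parts give the bivectors (e2 e3: Im m1, e1 e3: -Im m2, e1 e2: Im m3).
Answer: -1/2*e2 - 9/5*e1 e3


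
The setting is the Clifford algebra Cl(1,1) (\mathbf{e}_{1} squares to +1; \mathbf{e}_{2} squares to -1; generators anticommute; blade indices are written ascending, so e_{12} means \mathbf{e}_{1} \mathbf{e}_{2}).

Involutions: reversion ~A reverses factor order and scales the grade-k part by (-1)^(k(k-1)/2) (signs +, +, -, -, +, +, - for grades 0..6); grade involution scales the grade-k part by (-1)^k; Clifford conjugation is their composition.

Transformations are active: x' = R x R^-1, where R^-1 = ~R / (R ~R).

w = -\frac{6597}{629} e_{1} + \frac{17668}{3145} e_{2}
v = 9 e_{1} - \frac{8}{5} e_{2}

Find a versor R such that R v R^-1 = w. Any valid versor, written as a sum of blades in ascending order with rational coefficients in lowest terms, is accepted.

Reasoning: v^2 = w^2 = \frac{1961}{25} since conjugation preserves the quadratic form; R = v + w = -\frac{936}{629} e_{1} + \frac{12636}{3145} e_{2} is then valid when invertible, keeping its own part and reversing (v - w)/2.
Answer: -\frac{936}{629} e_{1} + \frac{12636}{3145} e_{2}


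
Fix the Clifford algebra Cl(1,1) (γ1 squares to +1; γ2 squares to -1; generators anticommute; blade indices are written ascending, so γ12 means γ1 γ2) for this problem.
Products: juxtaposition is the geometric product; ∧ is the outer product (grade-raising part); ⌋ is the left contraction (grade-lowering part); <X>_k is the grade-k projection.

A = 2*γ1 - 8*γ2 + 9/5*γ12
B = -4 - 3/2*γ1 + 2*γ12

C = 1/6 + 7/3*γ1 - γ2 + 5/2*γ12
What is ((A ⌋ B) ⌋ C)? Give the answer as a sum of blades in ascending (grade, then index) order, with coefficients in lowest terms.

step 1: 3/5 - 16*γ1 + 4*γ2
step 2: -997/30 + 57/5*γ1 - 203/5*γ2 + 3/2*γ12
Answer: -997/30 + 57/5*γ1 - 203/5*γ2 + 3/2*γ12


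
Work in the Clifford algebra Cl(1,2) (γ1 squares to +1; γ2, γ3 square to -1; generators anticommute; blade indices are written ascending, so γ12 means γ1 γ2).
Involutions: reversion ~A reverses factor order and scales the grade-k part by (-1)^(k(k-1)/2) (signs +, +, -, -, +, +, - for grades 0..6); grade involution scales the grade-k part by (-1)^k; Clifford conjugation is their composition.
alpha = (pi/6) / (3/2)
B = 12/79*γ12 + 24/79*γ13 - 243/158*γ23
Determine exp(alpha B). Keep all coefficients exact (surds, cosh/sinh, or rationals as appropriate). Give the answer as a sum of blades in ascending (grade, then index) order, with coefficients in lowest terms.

B^2 term by term: the squares give (12/79)^2*(γ12)^2 + (24/79)^2*(γ13)^2 + (-243/158)^2*(γ23)^2 = 144/6241*(+1) + 576/6241*(+1) + 59049/24964*(-1) = -9/4 (each basis 2-blade squares to minus the product of its generators' squares); cross terms between blades sharing an index anticommute and cancel. So B^2 = -9/4.
B^2 = -9/4 — a negative square means the series sums to a rotation: l = 3/2, alpha*l = pi/6, so exp(alpha B) = cos(pi/6) + (sin(pi/6)/(3/2))*B = sqrt(3)/2 + (1/3)*B.
Answer: sqrt(3)/2 + 4/79*γ12 + 8/79*γ13 - 81/158*γ23


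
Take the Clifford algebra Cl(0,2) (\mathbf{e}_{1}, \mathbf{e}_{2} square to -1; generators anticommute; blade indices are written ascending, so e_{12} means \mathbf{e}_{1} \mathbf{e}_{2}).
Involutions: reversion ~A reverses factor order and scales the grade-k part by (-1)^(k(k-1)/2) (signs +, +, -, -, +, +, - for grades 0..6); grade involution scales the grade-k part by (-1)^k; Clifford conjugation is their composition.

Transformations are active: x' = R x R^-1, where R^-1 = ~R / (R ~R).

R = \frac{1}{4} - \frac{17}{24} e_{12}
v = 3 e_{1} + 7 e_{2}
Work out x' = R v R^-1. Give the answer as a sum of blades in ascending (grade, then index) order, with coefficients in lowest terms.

~R = \frac{1}{4} + \frac{17}{24} e_{12}, and R ~R = \frac{325}{576}, so R^-1 = ~R / (\frac{325}{576}).
R v = \frac{137}{24} e_{1} - \frac{3}{8} e_{2}
Answer: \frac{669}{325} e_{1} - \frac{2383}{325} e_{2}


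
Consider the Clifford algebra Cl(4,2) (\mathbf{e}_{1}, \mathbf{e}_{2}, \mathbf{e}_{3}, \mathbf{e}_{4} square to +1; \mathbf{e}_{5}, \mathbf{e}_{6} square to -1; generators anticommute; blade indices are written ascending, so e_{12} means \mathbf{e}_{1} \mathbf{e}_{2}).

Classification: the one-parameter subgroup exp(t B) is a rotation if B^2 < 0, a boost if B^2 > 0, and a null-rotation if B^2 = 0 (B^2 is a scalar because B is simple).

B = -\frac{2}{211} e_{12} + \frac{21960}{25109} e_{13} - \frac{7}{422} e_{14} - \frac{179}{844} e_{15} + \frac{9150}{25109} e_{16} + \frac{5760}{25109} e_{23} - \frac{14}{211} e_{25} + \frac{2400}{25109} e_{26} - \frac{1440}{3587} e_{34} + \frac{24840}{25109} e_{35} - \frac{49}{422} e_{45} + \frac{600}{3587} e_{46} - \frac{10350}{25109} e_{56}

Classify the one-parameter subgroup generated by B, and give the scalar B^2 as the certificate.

B^2 term by term: the squares give (-\frac{2}{211})^2*(e_{12})^2 + (\frac{21960}{25109})^2*(e_{13})^2 + (-\frac{7}{422})^2*(e_{14})^2 + (-\frac{179}{844})^2*(e_{15})^2 + (\frac{9150}{25109})^2*(e_{16})^2 + (\frac{5760}{25109})^2*(e_{23})^2 + (-\frac{14}{211})^2*(e_{25})^2 + (\frac{2400}{25109})^2*(e_{26})^2 + (-\frac{1440}{3587})^2*(e_{34})^2 + (\frac{24840}{25109})^2*(e_{35})^2 + (-\frac{49}{422})^2*(e_{45})^2 + (\frac{600}{3587})^2*(e_{46})^2 + (-\frac{10350}{25109})^2*(e_{56})^2 = \frac{4}{44521}*(-1) + \frac{482241600}{630461881}*(-1) + \frac{49}{178084}*(-1) + \frac{32041}{712336}*(+1) + \frac{83722500}{630461881}*(+1) + \frac{33177600}{630461881}*(-1) + \frac{196}{44521}*(+1) + \frac{5760000}{630461881}*(+1) + \frac{2073600}{12866569}*(-1) + \frac{617025600}{630461881}*(+1) + \frac{2401}{178084}*(+1) + \frac{360000}{12866569}*(+1) + \frac{107122500}{630461881}*(-1) = \frac{1}{16} (each basis 2-blade squares to minus the product of its generators' squares); cross terms between blades sharing an index anticommute and cancel; the commuting (index-disjoint) pairs give grade-4 terms 2*c*c'*(blade product), which cancel blade by blade — e_{1234}: \frac{5760}{756857} - \frac{5760}{756857} = 0; e_{1235}: -\frac{99360}{5297999} + \frac{87840}{756857} - \frac{515520}{5297999} = 0; e_{1236}: -\frac{105408000}{630461881} + \frac{105408000}{630461881} = 0; e_{1245}: \frac{98}{44521} - \frac{98}{44521} = 0; e_{1246}: -\frac{2400}{756857} + \frac{2400}{756857} = 0; e_{1256}: \frac{41400}{5297999} + \frac{214800}{5297999} - \frac{36600}{756857} = 0; e_{1345}: -\frac{153720}{756857} + \frac{24840}{756857} + \frac{128880}{756857} = 0; e_{1346}: \frac{26352000}{90065983} - \frac{26352000}{90065983} = 0; e_{1356}: -\frac{454572000}{630461881} + \frac{454572000}{630461881} = 0; e_{1456}: \frac{10350}{756857} + \frac{53700}{756857} - \frac{64050}{756857} = 0; e_{2345}: -\frac{40320}{756857} + \frac{40320}{756857} = 0; e_{2346}: \frac{6912000}{90065983} - \frac{6912000}{90065983} = 0; e_{2356}: -\frac{119232000}{630461881} + \frac{119232000}{630461881} = 0; e_{2456}: \frac{16800}{756857} - \frac{16800}{756857} = 0; e_{3456}: \frac{29808000}{90065983} - \frac{29808000}{90065983} = 0 — confirming B is simple. So B^2 = \frac{1}{16}.
Answer: boost, certificate B^2 = \frac{1}{16}. B^2 = \frac{1}{16} is basis-independent, so its sign is the whole story.


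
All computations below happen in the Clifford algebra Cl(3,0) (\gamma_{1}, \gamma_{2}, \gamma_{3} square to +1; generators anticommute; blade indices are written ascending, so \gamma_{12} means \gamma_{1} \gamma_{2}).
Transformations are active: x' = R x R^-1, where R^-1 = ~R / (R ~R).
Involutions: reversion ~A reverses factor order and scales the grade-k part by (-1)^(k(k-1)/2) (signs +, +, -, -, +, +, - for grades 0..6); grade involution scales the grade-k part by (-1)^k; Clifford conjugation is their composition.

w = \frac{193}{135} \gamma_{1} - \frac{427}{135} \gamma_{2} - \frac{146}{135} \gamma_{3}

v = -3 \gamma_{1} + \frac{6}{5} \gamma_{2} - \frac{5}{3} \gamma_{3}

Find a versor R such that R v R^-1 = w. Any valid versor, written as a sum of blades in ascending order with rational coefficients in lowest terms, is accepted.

Since q(v) = q(w) = \frac{2974}{225}, the sum R = v + w = -\frac{212}{135} \gamma_{1} - \frac{53}{27} \gamma_{2} - \frac{371}{135} \gamma_{3} does the job whenever invertible.
Answer: -\frac{212}{135} \gamma_{1} - \frac{53}{27} \gamma_{2} - \frac{371}{135} \gamma_{3}


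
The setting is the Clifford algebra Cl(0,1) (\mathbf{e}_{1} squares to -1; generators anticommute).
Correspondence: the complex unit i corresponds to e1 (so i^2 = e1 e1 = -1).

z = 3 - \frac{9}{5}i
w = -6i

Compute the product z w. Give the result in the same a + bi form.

In blades: z = 3 - \frac{9}{5} e_{1}, w = -6 e_{1}.
Distribute z over w term by term (generator squares from the signature, products reordered to ascending indices): (3)*w = -18 e_{1}; (-\frac{9}{5} e_{1})*w = -\frac{54}{5}.
Sum: -\frac{54}{5} - 18 e_{1}; translating back through the correspondence:
Answer: -\frac{54}{5} - 18i


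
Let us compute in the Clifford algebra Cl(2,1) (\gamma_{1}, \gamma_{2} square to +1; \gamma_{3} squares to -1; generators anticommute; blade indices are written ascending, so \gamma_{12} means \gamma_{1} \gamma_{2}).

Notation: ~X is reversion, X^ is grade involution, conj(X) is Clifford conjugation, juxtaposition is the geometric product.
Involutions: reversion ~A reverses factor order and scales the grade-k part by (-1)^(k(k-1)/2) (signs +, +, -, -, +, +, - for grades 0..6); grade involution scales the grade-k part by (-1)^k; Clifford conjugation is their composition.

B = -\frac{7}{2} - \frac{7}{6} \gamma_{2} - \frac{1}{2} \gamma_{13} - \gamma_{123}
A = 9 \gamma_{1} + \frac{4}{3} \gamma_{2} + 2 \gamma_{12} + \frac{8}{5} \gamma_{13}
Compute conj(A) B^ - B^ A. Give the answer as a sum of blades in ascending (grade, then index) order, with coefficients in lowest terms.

first term: -\frac{34}{45} + \frac{175}{6} \gamma_{1} + \frac{94}{15} \gamma_{2} + \frac{13}{2} \gamma_{3} - \frac{7}{2} \gamma_{12} + \frac{104}{15} \gamma_{13} - 10 \gamma_{23} + \frac{6}{5} \gamma_{123}
second term: \frac{34}{45} - \frac{203}{6} \gamma_{1} - \frac{94}{15} \gamma_{2} + \frac{5}{2} \gamma_{3} - \frac{35}{2} \gamma_{12} - \frac{104}{15} \gamma_{13} + 8 \gamma_{23} - \frac{6}{5} \gamma_{123}
Answer: -\frac{68}{45} + 63 \gamma_{1} + \frac{188}{15} \gamma_{2} + 4 \gamma_{3} + 14 \gamma_{12} + \frac{208}{15} \gamma_{13} - 18 \gamma_{23} + \frac{12}{5} \gamma_{123}


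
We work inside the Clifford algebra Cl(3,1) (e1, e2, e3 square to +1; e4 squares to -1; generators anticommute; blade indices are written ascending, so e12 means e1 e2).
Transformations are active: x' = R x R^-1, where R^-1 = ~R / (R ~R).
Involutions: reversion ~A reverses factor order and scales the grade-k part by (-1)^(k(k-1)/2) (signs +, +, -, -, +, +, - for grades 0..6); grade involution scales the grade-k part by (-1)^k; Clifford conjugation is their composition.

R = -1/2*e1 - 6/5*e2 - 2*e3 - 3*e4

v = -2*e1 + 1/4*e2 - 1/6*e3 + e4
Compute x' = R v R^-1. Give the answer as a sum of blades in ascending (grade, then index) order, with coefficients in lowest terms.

~R = -1/2*e1 - 6/5*e2 - 2*e3 - 3*e4, and R ~R = -331/100, so R^-1 = ~R / (-331/100).
R v = 121/30 - 101/40*e12 - 47/12*e13 - 13/2*e14 + 7/10*e23 - 9/20*e24 - 5/2*e34
Answer: 3196/993*e1 + 3541/1324*e2 + 3337/662*e3 + 2089/331*e4


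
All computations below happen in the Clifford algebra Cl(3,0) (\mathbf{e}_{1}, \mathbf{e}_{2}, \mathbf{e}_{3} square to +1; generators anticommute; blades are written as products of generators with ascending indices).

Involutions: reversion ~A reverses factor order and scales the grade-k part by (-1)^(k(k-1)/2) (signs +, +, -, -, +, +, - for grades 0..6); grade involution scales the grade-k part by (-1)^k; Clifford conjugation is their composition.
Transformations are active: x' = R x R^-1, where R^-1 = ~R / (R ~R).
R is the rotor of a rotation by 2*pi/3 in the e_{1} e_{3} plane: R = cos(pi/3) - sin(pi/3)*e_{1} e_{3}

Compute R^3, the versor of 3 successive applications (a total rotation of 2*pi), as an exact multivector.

Because a rotor carries half the rotation angle, composing 3 copies of this e_{1} e_{3}-plane rotor multiplies the phase: 3*(pi/3) = \pi, hence R^3 = cos(\pi) - sin(\pi)*e_{1} e_{3}.
cos(\pi) = -1 and sin(\pi) = 0, so R^3 = -1. The total rotation 2*pi is 1 full turn, so every vector returns to itself, yet the rotor is -1, on the OTHER sheet of the double cover (an odd number of 2*pi turns).
Answer: -1


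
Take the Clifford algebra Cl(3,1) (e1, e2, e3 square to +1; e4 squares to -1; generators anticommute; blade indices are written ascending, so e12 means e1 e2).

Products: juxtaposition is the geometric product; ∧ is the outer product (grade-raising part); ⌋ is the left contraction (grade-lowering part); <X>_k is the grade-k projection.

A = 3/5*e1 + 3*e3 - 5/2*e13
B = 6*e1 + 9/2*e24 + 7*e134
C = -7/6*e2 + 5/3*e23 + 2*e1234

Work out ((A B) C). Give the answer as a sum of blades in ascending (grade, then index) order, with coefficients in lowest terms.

step 1: 18/5 + 15*e3 + 35/2*e4 - 18*e13 - 21*e14 + 21/5*e34 + 27/10*e124 - 27/2*e234 + 45/4*e1234
step 2: -45/2 + 27*e1 - 146/5*e2 - 27/5*e3 + 45/2*e4 + 192/5*e12 - 78/5*e14 - 37/2*e23 - 271/12*e24 + 63/4*e34 + 14*e123 + 11/2*e124 - 69/8*e134 + 364/15*e234 - 139/5*e1234
Answer: -45/2 + 27*e1 - 146/5*e2 - 27/5*e3 + 45/2*e4 + 192/5*e12 - 78/5*e14 - 37/2*e23 - 271/12*e24 + 63/4*e34 + 14*e123 + 11/2*e124 - 69/8*e134 + 364/15*e234 - 139/5*e1234


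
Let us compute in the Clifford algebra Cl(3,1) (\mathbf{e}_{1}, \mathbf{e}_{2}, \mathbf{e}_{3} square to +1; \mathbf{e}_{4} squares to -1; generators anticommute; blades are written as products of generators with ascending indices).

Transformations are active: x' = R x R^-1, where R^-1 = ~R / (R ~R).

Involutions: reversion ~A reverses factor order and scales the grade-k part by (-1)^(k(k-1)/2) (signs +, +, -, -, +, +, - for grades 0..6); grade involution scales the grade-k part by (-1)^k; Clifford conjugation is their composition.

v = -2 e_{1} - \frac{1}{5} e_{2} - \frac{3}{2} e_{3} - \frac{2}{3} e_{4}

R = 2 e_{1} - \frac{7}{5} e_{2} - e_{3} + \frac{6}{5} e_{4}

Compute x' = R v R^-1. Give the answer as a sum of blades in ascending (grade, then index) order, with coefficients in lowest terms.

~R = 2 e_{1} - \frac{7}{5} e_{2} - e_{3} + \frac{6}{5} e_{4}, and R ~R = \frac{138}{25}, so R^-1 = ~R / (\frac{138}{25}).
R v = -\frac{71}{50} - \frac{16}{5} e_{1} e_{2} - 5 e_{1} e_{3} + \frac{16}{15} e_{1} e_{4} + \frac{19}{10} e_{2} e_{3} + \frac{88}{75} e_{2} e_{4} + \frac{37}{15} e_{3} e_{4}
Answer: \frac{67}{69} e_{1} + \frac{127}{138} e_{2} + \frac{139}{69} e_{3} + \frac{17}{345} e_{4}


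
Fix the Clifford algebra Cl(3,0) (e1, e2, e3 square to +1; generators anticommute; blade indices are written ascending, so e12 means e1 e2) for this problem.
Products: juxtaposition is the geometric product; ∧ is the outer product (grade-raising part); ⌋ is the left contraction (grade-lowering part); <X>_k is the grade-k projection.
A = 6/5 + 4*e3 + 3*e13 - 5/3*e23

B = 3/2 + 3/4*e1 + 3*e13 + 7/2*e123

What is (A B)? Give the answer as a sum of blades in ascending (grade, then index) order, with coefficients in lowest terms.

step 1: -36/5 - 79/15*e1 + 21/2*e2 + 15/4*e3 + 9*e12 + 51/10*e13 - 5/2*e23 + 59/20*e123
Answer: -36/5 - 79/15*e1 + 21/2*e2 + 15/4*e3 + 9*e12 + 51/10*e13 - 5/2*e23 + 59/20*e123


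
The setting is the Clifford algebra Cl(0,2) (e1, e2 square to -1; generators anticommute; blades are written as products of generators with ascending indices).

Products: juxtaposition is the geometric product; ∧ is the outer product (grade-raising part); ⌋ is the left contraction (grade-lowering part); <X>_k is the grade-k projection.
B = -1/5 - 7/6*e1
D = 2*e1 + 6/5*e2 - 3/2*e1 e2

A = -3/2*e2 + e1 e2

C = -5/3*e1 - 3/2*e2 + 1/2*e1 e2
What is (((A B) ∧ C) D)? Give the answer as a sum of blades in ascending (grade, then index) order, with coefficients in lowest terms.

step 1: -13/15*e2 - 39/20*e1 e2
step 2: -13/9*e1 e2
step 3: -13/6 + 26/15*e1 - 26/9*e2
Answer: -13/6 + 26/15*e1 - 26/9*e2


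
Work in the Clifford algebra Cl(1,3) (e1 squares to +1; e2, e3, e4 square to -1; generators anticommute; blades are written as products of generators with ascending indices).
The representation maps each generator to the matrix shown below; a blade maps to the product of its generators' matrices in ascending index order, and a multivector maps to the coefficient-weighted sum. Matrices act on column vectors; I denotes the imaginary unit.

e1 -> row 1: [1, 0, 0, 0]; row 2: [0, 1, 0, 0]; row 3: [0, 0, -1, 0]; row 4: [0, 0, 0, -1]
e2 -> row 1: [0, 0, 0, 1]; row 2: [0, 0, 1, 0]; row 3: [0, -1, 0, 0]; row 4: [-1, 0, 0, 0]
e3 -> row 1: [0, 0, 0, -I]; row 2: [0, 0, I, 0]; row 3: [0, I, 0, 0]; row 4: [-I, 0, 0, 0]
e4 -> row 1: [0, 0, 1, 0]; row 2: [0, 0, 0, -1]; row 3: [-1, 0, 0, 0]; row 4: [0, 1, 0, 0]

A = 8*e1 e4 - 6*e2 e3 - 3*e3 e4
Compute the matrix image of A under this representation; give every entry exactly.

Bivector images (products of the table entries): rho(e1 e4) = rho(e1)rho(e4) = row 1: [0, 0, 1, 0]; row 2: [0, 0, 0, -1]; row 3: [1, 0, 0, 0]; row 4: [0, -1, 0, 0]; rho(e2 e3) = rho(e2)rho(e3) = row 1: [-I, 0, 0, 0]; row 2: [0, I, 0, 0]; row 3: [0, 0, -I, 0]; row 4: [0, 0, 0, I]; rho(e3 e4) = rho(e3)rho(e4) = row 1: [0, -I, 0, 0]; row 2: [-I, 0, 0, 0]; row 3: [0, 0, 0, -I]; row 4: [0, 0, -I, 0].
M = (8)*rho(e1 e4) + (-6)*rho(e2 e3) + (-3)*rho(e3 e4), summed entrywise:
Answer: row 1: [6*I, 3*I, 8, 0]; row 2: [3*I, -6*I, 0, -8]; row 3: [8, 0, 6*I, 3*I]; row 4: [0, -8, 3*I, -6*I]


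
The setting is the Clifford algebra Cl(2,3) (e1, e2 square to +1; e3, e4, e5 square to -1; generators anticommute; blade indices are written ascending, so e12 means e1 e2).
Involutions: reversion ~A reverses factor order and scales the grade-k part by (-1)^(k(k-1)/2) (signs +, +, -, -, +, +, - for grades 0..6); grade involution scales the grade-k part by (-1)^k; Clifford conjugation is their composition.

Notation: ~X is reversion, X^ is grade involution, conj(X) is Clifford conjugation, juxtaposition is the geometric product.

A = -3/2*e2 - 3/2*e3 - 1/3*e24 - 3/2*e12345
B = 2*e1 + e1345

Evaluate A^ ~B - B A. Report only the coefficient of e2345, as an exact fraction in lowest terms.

first term: 3/2*e2 - 3*e12 - 3*e13 - 2/3*e124 + 3/2*e145 - 1/3*e1235 + 3*e2345 - 3/2*e12345
second term: -3/2*e2 - 3*e12 - 3*e13 - 2/3*e124 + 3/2*e145 + 1/3*e1235 - 3*e2345 + 3/2*e12345
Answer: 6


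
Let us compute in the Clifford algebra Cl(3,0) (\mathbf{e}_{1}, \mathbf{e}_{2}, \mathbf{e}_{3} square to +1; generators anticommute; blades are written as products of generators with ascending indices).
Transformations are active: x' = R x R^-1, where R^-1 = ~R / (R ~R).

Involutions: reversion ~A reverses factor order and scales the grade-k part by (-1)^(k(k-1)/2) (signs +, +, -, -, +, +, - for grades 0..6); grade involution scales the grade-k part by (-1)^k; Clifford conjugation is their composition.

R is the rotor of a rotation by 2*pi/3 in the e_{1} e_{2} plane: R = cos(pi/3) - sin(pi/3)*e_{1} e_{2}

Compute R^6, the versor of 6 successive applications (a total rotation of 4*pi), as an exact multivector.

Rotor phase runs at HALF the rotation angle; powers of one rotor simply add phase, so after 6 steps in e_{1} e_{2} the phase is 6*pi/3 = 2 \pi and R^6 = cos(2 \pi) - sin(2 \pi)*e_{1} e_{2}.
cos(2 \pi) = 1 and sin(2 \pi) = 0, so R^6 = 1. The total rotation 4*pi is 2 full turns, so every vector returns to itself, yet the rotor is +1, back on the identity sheet (an even number of 2*pi turns).
Answer: 1


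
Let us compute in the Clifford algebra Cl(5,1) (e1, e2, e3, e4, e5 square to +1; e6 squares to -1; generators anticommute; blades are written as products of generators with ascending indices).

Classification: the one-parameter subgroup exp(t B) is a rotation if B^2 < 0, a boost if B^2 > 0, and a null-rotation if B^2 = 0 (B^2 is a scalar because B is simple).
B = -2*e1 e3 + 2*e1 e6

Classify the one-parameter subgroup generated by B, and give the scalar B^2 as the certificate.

B^2 term by term: the squares give (-2)^2*(e1 e3)^2 + (2)^2*(e1 e6)^2 = 4*(-1) + 4*(+1) = 0 (each basis 2-blade squares to minus the product of its generators' squares); cross terms between blades sharing an index anticommute and cancel. So B^2 = 0.
Answer: null-rotation, certificate B^2 = 0. One invariant decides it: the square 0 survives every conjugation, and its sign is exactly the classification.


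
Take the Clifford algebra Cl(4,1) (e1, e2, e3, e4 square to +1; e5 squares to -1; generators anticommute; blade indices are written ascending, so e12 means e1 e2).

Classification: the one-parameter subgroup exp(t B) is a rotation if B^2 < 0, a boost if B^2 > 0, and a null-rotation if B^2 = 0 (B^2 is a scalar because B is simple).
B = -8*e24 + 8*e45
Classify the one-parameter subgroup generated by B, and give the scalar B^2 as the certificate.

B^2 term by term: the squares give (-8)^2*(e24)^2 + (8)^2*(e45)^2 = 64*(-1) + 64*(+1) = 0 (each basis 2-blade squares to minus the product of its generators' squares); cross terms between blades sharing an index anticommute and cancel. So B^2 = 0.
Answer: null-rotation, certificate B^2 = 0. Note: conjugating B changes its blade decomposition but never the scalar B^2 = 0, whose sign settles the classification.


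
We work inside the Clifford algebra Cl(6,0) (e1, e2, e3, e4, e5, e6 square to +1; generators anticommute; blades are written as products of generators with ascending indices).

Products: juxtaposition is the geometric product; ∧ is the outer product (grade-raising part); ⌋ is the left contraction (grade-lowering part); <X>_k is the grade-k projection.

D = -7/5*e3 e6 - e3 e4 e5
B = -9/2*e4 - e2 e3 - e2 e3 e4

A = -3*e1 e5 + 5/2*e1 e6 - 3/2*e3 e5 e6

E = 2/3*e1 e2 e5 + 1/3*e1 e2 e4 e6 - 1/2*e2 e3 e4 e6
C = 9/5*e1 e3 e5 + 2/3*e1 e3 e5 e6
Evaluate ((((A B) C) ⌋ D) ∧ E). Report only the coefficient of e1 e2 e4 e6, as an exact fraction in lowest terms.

step 1: -27/2*e1 e4 e5 + 45/4*e1 e4 e6 - 3/2*e2 e5 e6 + 3*e1 e2 e3 e5 - 5/2*e1 e2 e3 e6 - 3/2*e2 e4 e5 e6 + 27/4*e3 e4 e5 e6 - 3*e1 e2 e3 e4 e5 + 5/2*e1 e2 e3 e4 e6
step 2: 27/5*e2 + 9/2*e1 e4 - 27/5*e2 e4 + 5/3*e2 e5 + 2*e2 e6 - 243/10*e3 e4 - e1 e2 e3 + 243/20*e1 e4 e6 - 5/3*e2 e4 e5 - 2*e2 e4 e6 + 9/2*e2 e5 e6 - 15/2*e3 e4 e5 - 9*e3 e4 e6 - e1 e2 e3 e4 - 27/10*e1 e2 e3 e6 - 9/2*e2 e4 e5 e6 - 81/4*e3 e4 e5 e6 - 27/10*e1 e2 e3 e4 e6
step 3: -15/2 - 243/10*e5
step 4: -5*e1 e2 e5 - 5/2*e1 e2 e4 e6 + 15/4*e2 e3 e4 e6 + 81/10*e1 e2 e4 e5 e6 - 243/20*e2 e3 e4 e5 e6
Answer: -5/2


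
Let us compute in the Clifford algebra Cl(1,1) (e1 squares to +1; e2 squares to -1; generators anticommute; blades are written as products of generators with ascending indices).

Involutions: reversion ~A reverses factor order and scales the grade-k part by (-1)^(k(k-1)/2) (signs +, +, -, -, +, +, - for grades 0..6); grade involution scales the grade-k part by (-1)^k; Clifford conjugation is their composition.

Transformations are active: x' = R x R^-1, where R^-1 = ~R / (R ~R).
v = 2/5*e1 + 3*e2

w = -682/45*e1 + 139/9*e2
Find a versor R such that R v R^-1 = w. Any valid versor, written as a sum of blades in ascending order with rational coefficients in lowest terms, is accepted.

A norm check does it: q(v) = q(w) = -221/25, hence R = v + w = -664/45*e1 + 166/9*e2 realises the map — parallel part kept, (v - w)/2 negated, v carried to w.
Answer: -664/45*e1 + 166/9*e2


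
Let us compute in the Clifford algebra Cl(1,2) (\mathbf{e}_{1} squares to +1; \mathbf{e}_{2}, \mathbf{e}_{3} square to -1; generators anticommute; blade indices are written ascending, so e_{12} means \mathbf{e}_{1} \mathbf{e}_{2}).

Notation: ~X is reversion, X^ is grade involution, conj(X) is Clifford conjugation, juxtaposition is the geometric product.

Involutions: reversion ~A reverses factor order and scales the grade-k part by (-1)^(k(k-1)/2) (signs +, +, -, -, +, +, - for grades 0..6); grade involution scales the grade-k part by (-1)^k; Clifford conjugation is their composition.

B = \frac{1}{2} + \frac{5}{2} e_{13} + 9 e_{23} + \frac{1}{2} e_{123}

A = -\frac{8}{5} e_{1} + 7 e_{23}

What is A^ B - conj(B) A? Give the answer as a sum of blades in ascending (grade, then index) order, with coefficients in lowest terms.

first term: -63 - \frac{27}{10} e_{1} + 4 e_{3} - \frac{35}{2} e_{12} + \frac{43}{10} e_{23} + \frac{72}{5} e_{123}
second term: 63 - \frac{43}{10} e_{1} - 4 e_{3} - \frac{35}{2} e_{12} + \frac{27}{10} e_{23} + \frac{72}{5} e_{123}
Answer: -126 + \frac{8}{5} e_{1} + 8 e_{3} + \frac{8}{5} e_{23}


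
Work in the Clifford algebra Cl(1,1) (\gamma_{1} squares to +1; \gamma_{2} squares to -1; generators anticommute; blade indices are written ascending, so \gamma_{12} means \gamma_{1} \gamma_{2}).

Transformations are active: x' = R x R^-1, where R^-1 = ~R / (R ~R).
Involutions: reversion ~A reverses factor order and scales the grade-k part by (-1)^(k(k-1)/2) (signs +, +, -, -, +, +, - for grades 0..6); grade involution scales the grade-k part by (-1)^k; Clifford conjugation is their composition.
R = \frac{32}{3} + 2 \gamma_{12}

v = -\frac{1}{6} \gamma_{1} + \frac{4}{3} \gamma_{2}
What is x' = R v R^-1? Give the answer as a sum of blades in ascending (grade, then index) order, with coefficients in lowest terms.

~R = \frac{32}{3} - 2 \gamma_{12}, and R ~R = \frac{988}{9}, so R^-1 = ~R / (\frac{988}{9}).
R v = -\frac{40}{9} \gamma_{1} + \frac{131}{9} \gamma_{2}
Answer: -\frac{1033}{1482} \gamma_{1} + \frac{1108}{741} \gamma_{2}


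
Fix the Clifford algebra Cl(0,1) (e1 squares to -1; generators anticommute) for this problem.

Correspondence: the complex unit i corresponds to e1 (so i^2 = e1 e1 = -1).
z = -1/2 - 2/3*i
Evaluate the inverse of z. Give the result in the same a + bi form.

In blades: z = -1/2 - 2/3*e1.
With qbar = -1/2 + 2/3*e1 (scalar fixed, mapped units negated), z qbar = 25/36 (the sum of squared coefficients), so z^-1 = qbar / (25/36) = -18/25 + 24/25*e1; translating back:
Answer: -18/25 + 24/25*i


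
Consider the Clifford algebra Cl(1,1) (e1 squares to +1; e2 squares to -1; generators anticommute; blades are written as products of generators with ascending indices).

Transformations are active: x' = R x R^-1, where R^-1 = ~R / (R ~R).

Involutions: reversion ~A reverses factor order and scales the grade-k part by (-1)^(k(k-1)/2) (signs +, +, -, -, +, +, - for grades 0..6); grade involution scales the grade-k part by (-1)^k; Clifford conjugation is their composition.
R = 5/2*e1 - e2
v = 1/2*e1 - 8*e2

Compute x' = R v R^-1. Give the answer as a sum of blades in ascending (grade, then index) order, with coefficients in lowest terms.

~R = 5/2*e1 - e2, and R ~R = 21/4, so R^-1 = ~R / (21/4).
R v = -27/4 - 39/2*e1 e2
Answer: -97/14*e1 + 74/7*e2


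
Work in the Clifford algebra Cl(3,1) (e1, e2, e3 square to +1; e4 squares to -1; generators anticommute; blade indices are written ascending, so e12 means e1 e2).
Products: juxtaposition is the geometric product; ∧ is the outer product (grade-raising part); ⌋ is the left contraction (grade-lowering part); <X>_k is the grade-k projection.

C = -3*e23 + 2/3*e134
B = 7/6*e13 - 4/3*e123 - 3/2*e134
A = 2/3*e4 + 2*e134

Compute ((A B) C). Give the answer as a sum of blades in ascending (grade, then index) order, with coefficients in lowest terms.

step 1: -3 - 7/3*e4 + e13 + 8/3*e24 + 7/9*e134 + 8/9*e1234
step 2: 14/27 - 16/27*e2 - 2/3*e4 + 3*e12 + 14/9*e13 + 8/3*e14 + 9*e23 - 8*e34 + 16/9*e123 + 7/3*e124 - 2*e134 + 7*e234
Answer: 14/27 - 16/27*e2 - 2/3*e4 + 3*e12 + 14/9*e13 + 8/3*e14 + 9*e23 - 8*e34 + 16/9*e123 + 7/3*e124 - 2*e134 + 7*e234


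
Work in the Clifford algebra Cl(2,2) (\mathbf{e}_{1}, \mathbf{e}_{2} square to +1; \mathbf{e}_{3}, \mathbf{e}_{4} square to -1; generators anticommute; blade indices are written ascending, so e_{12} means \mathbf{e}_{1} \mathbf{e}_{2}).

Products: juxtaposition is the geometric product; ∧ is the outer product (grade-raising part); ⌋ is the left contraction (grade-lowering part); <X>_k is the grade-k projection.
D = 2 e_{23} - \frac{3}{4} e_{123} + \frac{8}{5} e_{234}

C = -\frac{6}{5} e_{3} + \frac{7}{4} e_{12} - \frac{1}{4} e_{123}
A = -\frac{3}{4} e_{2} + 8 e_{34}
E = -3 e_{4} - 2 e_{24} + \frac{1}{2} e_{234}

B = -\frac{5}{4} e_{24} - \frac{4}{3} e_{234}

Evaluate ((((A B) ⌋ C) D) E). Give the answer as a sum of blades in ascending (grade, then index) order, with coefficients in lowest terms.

step 1: \frac{32}{3} e_{2} + \frac{15}{16} e_{4} + 10 e_{23} + e_{34}
step 2: -\frac{127}{6} e_{1} + \frac{8}{3} e_{13}
step 3: 2 e_{2} + \frac{16}{3} e_{12} + \frac{127}{8} e_{23} - \frac{127}{3} e_{123} + \frac{64}{15} e_{124} - \frac{508}{15} e_{1234}
step 4: \frac{42}{5} e_{1} + \frac{63}{16} e_{4} + \frac{64}{5} e_{12} - \frac{1048}{15} e_{13} - \frac{191}{6} e_{14} - 6 e_{24} + \frac{131}{4} e_{34} - \frac{508}{5} e_{123} - 16 e_{124} - 82 e_{134} - \frac{381}{8} e_{234} + 127 e_{1234}
Answer: \frac{42}{5} e_{1} + \frac{63}{16} e_{4} + \frac{64}{5} e_{12} - \frac{1048}{15} e_{13} - \frac{191}{6} e_{14} - 6 e_{24} + \frac{131}{4} e_{34} - \frac{508}{5} e_{123} - 16 e_{124} - 82 e_{134} - \frac{381}{8} e_{234} + 127 e_{1234}
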